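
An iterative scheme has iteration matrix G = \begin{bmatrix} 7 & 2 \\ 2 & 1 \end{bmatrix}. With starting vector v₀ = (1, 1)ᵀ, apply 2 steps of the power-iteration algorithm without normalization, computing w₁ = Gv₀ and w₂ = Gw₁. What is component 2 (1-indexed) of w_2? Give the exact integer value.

w1 = Gv₀ = (9, 3)
w2 = Gw1 = (69, 21)
The requested component of w2 is 21.

21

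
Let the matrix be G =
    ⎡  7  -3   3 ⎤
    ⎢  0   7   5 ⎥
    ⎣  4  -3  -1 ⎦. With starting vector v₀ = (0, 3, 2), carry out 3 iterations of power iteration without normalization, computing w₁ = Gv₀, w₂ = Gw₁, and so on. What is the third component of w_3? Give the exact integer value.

-980

w1 = Gv₀ = (7·0 + (-3)·3 + 3·2; 0·0 + 7·3 + 5·2; 4·0 + (-3)·3 + (-1)·2) = (-3, 31, -11)
w2 = Gw1 = (7·(-3) + (-3)·31 + 3·(-11); 0·(-3) + 7·31 + 5·(-11); 4·(-3) + (-3)·31 + (-1)·(-11)) = (-147, 162, -94)
w3 = Gw2 = (-1797, 664, -980)
The requested component of w3 is -980.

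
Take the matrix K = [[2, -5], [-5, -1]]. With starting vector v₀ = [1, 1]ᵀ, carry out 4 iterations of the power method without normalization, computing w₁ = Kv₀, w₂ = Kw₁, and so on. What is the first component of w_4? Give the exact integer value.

w1 = Kv₀ = (2·1 + (-5)·1; (-5)·1 + (-1)·1) = (-3, -6)
w2 = Kw1 = (2·(-3) + (-5)·(-6); (-5)·(-3) + (-1)·(-6)) = (24, 21)
w3 = Kw2 = (-57, -141)
w4 = Kw3 = (591, 426)
The requested component of w4 is 591.

591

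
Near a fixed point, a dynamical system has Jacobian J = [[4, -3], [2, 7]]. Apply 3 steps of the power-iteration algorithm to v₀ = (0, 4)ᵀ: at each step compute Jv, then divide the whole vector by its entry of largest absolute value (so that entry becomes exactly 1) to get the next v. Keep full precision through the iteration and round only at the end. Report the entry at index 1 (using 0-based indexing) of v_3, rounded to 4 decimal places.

-0.9004

Jv0 = (-12.00000, 28.00000); divide by 28.00000 → v1 = (-0.42857, 1.00000)
Jv1 = (-4.71429, 6.14286); divide by 6.14286 → v2 = (-0.76744, 1.00000)
Jv2 = (-6.06977, 5.46512); divide by -6.06977 → v3 = (1.00000, -0.90038)
Requested entry of v3: 940/-1044 = -0.9004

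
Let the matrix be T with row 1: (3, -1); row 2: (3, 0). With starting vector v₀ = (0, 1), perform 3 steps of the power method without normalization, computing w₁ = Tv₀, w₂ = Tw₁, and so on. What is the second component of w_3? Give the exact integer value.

w1 = Tv₀ = (3·0 + (-1)·1; 3·0 + 0·1) = (-1, 0)
w2 = Tw1 = (3·(-1) + (-1)·0; 3·(-1) + 0·0) = (-3, -3)
w3 = Tw2 = (-6, -9)
The requested component of w3 is -9.

-9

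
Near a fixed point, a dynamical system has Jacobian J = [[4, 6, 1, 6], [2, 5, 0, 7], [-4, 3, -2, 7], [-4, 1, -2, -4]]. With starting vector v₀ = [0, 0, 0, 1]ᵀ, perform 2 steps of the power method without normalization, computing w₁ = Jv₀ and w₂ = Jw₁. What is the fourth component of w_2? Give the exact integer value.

-15

w1 = Jv₀ = (6, 7, 7, -4)
w2 = Jw1 = (49, 19, -45, -15)
The requested component of w2 is -15.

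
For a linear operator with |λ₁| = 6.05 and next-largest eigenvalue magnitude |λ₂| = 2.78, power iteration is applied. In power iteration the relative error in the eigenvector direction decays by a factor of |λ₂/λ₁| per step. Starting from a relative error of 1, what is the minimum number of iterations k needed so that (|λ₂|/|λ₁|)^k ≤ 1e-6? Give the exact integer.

18

|λ₂/λ₁| = 2.78/6.05 = 0.45950
Need k ≥ ln(1e-6) / ln(0.45950) = -13.8155 / -0.7776 ≈ 17.767
Smallest integer k satisfying the bound: 18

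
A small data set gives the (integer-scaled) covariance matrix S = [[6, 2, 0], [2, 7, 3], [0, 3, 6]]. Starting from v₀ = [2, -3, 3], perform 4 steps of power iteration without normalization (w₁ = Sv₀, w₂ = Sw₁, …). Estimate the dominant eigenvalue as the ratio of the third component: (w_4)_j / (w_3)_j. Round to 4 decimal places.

6.2558

w1 = Sv₀ = (6, -8, 9)
w2 = Sw1 = (20, -17, 30)
w3 = Sw2 = (86, 11, 129)
w4 = Sw3 = (538, 636, 807)
Ratio at component: 807 / 129 = 6.2558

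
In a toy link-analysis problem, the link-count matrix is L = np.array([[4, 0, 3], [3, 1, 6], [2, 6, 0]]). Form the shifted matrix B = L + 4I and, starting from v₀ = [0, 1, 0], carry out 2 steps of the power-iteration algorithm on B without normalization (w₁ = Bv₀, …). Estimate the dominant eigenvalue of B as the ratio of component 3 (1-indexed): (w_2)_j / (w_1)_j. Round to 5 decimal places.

B = L + 4I has rows (8, 0, 3); (3, 5, 6); (2, 6, 4)
w1 = Bv₀ = (0, 5, 6)
w2 = Bw1 = (18, 61, 54)
Ratio: 54/6 = 9.00000

μ ≈ 9.00000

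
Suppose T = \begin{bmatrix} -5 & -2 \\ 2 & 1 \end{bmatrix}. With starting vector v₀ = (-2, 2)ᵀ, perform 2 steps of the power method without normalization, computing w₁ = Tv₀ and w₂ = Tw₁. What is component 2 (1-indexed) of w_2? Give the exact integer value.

10

w1 = Tv₀ = ((-5)·(-2) + (-2)·2; 2·(-2) + 1·2) = (6, -2)
w2 = Tw1 = ((-5)·6 + (-2)·(-2); 2·6 + 1·(-2)) = (-26, 10)
The requested component of w2 is 10.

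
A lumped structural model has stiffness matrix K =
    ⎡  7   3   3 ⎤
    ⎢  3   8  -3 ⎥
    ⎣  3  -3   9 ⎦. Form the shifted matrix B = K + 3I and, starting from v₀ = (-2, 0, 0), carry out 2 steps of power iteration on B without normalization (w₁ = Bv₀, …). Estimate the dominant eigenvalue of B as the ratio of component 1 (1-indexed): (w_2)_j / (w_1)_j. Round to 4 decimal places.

11.8000

B = K + 3I has rows (10, 3, 3); (3, 11, -3); (3, -3, 12)
w1 = Bv₀ = (-20, -6, -6)
w2 = Bw1 = (-236, -108, -114)
Ratio: -236/-20 = 11.8000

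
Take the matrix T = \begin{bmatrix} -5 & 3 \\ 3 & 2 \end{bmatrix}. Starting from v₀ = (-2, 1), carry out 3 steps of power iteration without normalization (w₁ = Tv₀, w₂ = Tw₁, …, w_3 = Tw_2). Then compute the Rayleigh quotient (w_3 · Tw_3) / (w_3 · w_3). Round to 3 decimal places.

w1 = Tv₀ = ((-5)·(-2) + 3·1; 3·(-2) + 2·1) = (13, -4)
w2 = Tw1 = ((-5)·13 + 3·(-4); 3·13 + 2·(-4)) = (-77, 31)
w3 = Tw2 = (478, -169)
Tw3 = (-2897, 1096)
w3·Tw3 = 478·(-2897) + (-169)·1096 = -1569990; w3·w3 = 478·478 + (-169)·(-169) = 257045
λ ≈ -1569990/257045 = -6.108

λ ≈ -6.108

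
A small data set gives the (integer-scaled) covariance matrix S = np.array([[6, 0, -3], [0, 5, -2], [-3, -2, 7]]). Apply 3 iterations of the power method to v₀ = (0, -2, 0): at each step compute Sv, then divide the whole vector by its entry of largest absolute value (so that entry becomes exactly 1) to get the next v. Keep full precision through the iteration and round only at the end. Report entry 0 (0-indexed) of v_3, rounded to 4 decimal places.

Sv0 = (0.00000, -10.00000, 4.00000); divide by -10.00000 → v1 = (0.00000, 1.00000, -0.40000)
Sv1 = (1.20000, 5.80000, -4.80000); divide by 5.80000 → v2 = (0.20690, 1.00000, -0.82759)
Sv2 = (3.72414, 6.65517, -8.41379); divide by -8.41379 → v3 = (-0.44262, -0.79098, 1.00000)
Requested entry of v3: -216/488 = -0.4426

-0.4426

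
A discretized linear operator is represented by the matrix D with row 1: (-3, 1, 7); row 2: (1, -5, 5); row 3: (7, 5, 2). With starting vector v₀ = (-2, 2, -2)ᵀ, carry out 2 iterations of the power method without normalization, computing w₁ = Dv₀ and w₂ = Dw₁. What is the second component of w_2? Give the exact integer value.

w1 = Dv₀ = (-6, -22, -8)
w2 = Dw1 = (-60, 64, -168)
The requested component of w2 is 64.

64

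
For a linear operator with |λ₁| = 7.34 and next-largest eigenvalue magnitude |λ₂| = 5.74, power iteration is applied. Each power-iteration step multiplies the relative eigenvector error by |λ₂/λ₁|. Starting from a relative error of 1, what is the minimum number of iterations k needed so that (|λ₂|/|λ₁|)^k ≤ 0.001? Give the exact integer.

|λ₂/λ₁| = 5.74/7.34 = 0.78202
Need k ≥ ln(0.001) / ln(0.78202) = -6.9078 / -0.2459 ≈ 28.094
Smallest integer k satisfying the bound: 29

29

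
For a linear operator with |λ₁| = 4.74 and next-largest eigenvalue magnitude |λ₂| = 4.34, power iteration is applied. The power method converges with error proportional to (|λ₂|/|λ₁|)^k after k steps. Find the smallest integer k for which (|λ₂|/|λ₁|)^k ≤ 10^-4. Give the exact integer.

105

|λ₂/λ₁| = 4.34/4.74 = 0.91561
Need k ≥ ln(10^-4) / ln(0.91561) = -9.2103 / -0.0882 ≈ 104.470
Smallest integer k satisfying the bound: 105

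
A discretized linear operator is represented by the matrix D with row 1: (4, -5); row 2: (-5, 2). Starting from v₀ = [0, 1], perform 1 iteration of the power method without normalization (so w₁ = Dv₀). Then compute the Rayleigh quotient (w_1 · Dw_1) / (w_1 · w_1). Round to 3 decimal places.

w1 = Dv₀ = (-5, 2)
Dw1 = (-30, 29)
w1·Dw1 = (-5)·(-30) + 2·29 = 208; w1·w1 = (-5)·(-5) + 2·2 = 29
λ ≈ 208/29 = 7.172

λ ≈ 7.172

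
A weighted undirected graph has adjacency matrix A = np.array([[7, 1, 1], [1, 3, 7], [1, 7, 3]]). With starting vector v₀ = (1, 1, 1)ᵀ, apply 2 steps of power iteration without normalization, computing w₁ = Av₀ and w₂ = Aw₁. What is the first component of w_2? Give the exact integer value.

85

w1 = Av₀ = (9, 11, 11)
w2 = Aw1 = (85, 119, 119)
The requested component of w2 is 85.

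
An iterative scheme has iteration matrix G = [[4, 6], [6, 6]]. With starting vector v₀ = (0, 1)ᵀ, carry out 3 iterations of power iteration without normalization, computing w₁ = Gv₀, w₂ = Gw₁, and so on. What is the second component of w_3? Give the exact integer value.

792

w1 = Gv₀ = (6, 6)
w2 = Gw1 = (60, 72)
w3 = Gw2 = (672, 792)
The requested component of w3 is 792.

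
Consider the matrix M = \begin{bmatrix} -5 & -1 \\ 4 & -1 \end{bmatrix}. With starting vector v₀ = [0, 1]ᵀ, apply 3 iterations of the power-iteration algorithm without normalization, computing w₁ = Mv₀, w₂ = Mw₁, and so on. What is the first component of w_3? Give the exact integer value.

-27

w1 = Mv₀ = (-1, -1)
w2 = Mw1 = (6, -3)
w3 = Mw2 = (-27, 27)
The requested component of w3 is -27.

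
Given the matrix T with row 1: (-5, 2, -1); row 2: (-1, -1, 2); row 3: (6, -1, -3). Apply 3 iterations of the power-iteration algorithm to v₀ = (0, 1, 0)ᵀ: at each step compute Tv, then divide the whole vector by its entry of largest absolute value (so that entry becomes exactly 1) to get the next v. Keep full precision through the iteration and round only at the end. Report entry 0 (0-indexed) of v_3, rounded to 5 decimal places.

Tv0 = (2.000000, -1.000000, -1.000000); divide by 2.000000 → v1 = (1.000000, -0.500000, -0.500000)
Tv1 = (-5.500000, -1.500000, 8.000000); divide by 8.000000 → v2 = (-0.687500, -0.187500, 1.000000)
Tv2 = (2.062500, 2.875000, -6.937500); divide by -6.937500 → v3 = (-0.297297, -0.414414, 1.000000)
Requested entry of v3: 33/-111 = -0.29730

-0.29730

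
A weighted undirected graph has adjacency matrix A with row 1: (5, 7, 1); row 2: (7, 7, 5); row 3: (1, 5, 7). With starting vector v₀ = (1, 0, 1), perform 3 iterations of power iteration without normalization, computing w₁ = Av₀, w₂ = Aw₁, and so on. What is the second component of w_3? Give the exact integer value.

2626

w1 = Av₀ = (5·1 + 7·0 + 1·1; 7·1 + 7·0 + 5·1; 1·1 + 5·0 + 7·1) = (6, 12, 8)
w2 = Aw1 = (5·6 + 7·12 + 1·8; 7·6 + 7·12 + 5·8; 1·6 + 5·12 + 7·8) = (122, 166, 122)
w3 = Aw2 = (1894, 2626, 1806)
The requested component of w3 is 2626.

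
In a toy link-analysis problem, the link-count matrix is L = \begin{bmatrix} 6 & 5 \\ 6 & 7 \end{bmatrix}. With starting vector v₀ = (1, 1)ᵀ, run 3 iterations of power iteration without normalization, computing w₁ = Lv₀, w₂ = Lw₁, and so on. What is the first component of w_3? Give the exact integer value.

1571

w1 = Lv₀ = (6·1 + 5·1; 6·1 + 7·1) = (11, 13)
w2 = Lw1 = (6·11 + 5·13; 6·11 + 7·13) = (131, 157)
w3 = Lw2 = (1571, 1885)
The requested component of w3 is 1571.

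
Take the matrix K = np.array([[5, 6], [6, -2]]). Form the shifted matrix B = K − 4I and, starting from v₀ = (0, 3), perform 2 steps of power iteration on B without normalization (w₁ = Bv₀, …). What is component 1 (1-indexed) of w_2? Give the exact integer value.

B = K − 4I has rows (1, 6); (6, -6)
w1 = Bv₀ = (18, -18)
w2 = Bw1 = (-90, 216)
Requested component of w2: -90

-90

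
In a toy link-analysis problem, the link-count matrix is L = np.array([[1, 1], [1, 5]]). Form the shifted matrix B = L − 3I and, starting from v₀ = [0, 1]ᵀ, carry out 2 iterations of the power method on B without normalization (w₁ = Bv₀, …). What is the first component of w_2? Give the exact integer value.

0

B = L − 3I has rows (-2, 1); (1, 2)
w1 = Bv₀ = (1, 2)
w2 = Bw1 = (0, 5)
Requested component of w2: 0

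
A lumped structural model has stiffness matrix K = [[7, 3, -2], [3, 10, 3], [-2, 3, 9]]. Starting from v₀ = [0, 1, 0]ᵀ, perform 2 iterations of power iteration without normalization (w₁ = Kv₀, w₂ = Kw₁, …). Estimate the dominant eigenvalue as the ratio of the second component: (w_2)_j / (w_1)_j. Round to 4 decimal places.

w1 = Kv₀ = (7·0 + 3·1 + (-2)·0; 3·0 + 10·1 + 3·0; (-2)·0 + 3·1 + 9·0) = (3, 10, 3)
w2 = Kw1 = (7·3 + 3·10 + (-2)·3; 3·3 + 10·10 + 3·3; (-2)·3 + 3·10 + 9·3) = (45, 118, 51)
Ratio at component: 118 / 10 = 11.8000

11.8000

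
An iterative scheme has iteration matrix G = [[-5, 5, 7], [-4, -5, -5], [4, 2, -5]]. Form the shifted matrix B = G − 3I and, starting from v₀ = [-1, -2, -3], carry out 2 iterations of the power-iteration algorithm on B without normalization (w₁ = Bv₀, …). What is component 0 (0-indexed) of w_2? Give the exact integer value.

471

B = G − 3I has rows (-8, 5, 7); (-4, -8, -5); (4, 2, -8)
w1 = Bv₀ = ((-8)·(-1) + 5·(-2) + 7·(-3); (-4)·(-1) + (-8)·(-2) + (-5)·(-3); 4·(-1) + 2·(-2) + (-8)·(-3)) = (-23, 35, 16)
w2 = Bw1 = ((-8)·(-23) + 5·35 + 7·16; (-4)·(-23) + (-8)·35 + (-5)·16; 4·(-23) + 2·35 + (-8)·16) = (471, -268, -150)
Requested component of w2: 471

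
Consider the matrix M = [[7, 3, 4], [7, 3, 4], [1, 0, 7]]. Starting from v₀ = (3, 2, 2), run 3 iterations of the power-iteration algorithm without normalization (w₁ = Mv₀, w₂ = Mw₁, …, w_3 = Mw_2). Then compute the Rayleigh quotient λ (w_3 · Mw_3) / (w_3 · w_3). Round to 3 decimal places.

11.199

w1 = Mv₀ = (7·3 + 3·2 + 4·2; 7·3 + 3·2 + 4·2; 1·3 + 0·2 + 7·2) = (35, 35, 17)
w2 = Mw1 = (7·35 + 3·35 + 4·17; 7·35 + 3·35 + 4·17; 1·35 + 0·35 + 7·17) = (418, 418, 154)
w3 = Mw2 = (4796, 4796, 1496)
Mw3 = (53944, 53944, 15268)
w3·Mw3 = 4796·53944 + 4796·53944 + 1496·15268 = 540271776; w3·w3 = 4796·4796 + 4796·4796 + 1496·1496 = 48241248
λ ≈ 540271776/48241248 = 11.199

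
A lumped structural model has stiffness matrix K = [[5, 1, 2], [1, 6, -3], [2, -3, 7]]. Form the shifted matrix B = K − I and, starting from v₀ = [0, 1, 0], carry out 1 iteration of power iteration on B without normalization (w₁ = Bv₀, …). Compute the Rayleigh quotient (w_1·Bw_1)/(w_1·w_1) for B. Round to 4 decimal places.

7.7429

B = K − I has rows (4, 1, 2); (1, 5, -3); (2, -3, 6)
w1 = Bv₀ = (4·0 + 1·1 + 2·0; 1·0 + 5·1 + (-3)·0; 2·0 + (-3)·1 + 6·0) = (1, 5, -3)
Bw1 = (3, 35, -31)
w1·Bw1 = 271; w1·w1 = 35; μ ≈ 271/35 = 7.7429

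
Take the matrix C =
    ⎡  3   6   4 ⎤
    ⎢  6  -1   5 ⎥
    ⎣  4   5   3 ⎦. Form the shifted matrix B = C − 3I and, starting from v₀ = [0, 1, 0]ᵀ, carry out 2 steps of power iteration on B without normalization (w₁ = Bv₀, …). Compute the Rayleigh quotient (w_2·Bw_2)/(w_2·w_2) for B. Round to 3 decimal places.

μ ≈ -4.103

B = C − 3I has rows (0, 6, 4); (6, -4, 5); (4, 5, 0)
w1 = Bv₀ = (0·0 + 6·1 + 4·0; 6·0 + (-4)·1 + 5·0; 4·0 + 5·1 + 0·0) = (6, -4, 5)
w2 = Bw1 = (0·6 + 6·(-4) + 4·5; 6·6 + (-4)·(-4) + 5·5; 4·6 + 5·(-4) + 0·5) = (-4, 77, 4)
Bw2 = (478, -312, 369)
w2·Bw2 = -24460; w2·w2 = 5961; μ ≈ -24460/5961 = -4.103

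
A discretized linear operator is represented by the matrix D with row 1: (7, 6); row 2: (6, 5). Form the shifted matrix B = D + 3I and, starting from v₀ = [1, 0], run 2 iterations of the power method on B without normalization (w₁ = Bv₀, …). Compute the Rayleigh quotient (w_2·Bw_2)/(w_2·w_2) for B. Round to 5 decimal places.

B = D + 3I has rows (10, 6); (6, 8)
w1 = Bv₀ = (10·1 + 6·0; 6·1 + 8·0) = (10, 6)
w2 = Bw1 = (10·10 + 6·6; 6·10 + 8·6) = (136, 108)
Bw2 = (2008, 1680)
w2·Bw2 = 454528; w2·w2 = 30160; μ ≈ 454528/30160 = 15.07056

15.07056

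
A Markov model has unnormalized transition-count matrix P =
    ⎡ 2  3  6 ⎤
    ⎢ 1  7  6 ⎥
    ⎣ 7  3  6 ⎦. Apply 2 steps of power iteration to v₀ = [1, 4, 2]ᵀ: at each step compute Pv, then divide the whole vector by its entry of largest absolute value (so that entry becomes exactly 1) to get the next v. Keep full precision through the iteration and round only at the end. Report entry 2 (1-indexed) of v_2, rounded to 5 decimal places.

1.00000

Pv0 = (26.000000, 41.000000, 31.000000); divide by 41.000000 → v1 = (0.634146, 1.000000, 0.756098)
Pv1 = (8.804878, 12.170732, 11.975610); divide by 12.170732 → v2 = (0.723447, 1.000000, 0.983968)
Requested entry of v2: 499/499 = 1.00000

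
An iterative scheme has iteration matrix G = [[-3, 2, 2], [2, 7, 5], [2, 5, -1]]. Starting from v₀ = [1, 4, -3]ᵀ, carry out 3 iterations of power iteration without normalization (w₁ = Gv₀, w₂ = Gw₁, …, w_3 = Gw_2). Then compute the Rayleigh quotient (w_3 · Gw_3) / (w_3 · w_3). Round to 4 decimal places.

w1 = Gv₀ = (-1, 15, 25)
w2 = Gw1 = (83, 228, 48)
w3 = Gw2 = (303, 2002, 1258)
Gw3 = (5611, 20910, 9358)
w3·Gw3 = 303·5611 + 2002·20910 + 1258·9358 = 55334317; w3·w3 = 303·303 + 2002·2002 + 1258·1258 = 5682377
λ ≈ 55334317/5682377 = 9.7379

λ ≈ 9.7379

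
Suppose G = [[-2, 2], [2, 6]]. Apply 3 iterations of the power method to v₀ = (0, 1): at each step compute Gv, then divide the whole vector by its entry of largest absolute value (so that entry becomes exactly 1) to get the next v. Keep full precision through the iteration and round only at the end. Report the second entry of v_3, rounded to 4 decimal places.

1.0000

Gv0 = (2.00000, 6.00000); divide by 6.00000 → v1 = (0.33333, 1.00000)
Gv1 = (1.33333, 6.66667); divide by 6.66667 → v2 = (0.20000, 1.00000)
Gv2 = (1.60000, 6.40000); divide by 6.40000 → v3 = (0.25000, 1.00000)
Requested entry of v3: 256/256 = 1.0000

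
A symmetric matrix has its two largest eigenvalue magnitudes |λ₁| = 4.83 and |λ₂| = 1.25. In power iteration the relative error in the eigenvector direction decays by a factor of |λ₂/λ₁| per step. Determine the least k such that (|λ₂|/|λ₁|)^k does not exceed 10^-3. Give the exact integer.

|λ₂/λ₁| = 1.25/4.83 = 0.25880
Need k ≥ ln(10^-3) / ln(0.25880) = -6.9078 / -1.3517 ≈ 5.110
Smallest integer k satisfying the bound: 6

6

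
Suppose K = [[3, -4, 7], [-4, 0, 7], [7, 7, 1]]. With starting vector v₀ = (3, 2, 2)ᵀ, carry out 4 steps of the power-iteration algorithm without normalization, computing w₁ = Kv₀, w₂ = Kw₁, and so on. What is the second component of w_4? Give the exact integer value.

w1 = Kv₀ = (15, 2, 37)
w2 = Kw1 = (296, 199, 156)
w3 = Kw2 = (1184, -92, 3621)
w4 = Kw3 = (29267, 20611, 11265)
The requested component of w4 is 20611.

20611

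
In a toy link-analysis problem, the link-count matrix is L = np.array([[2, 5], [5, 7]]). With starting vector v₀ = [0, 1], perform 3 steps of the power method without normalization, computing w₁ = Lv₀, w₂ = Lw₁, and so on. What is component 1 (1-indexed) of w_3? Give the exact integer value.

w1 = Lv₀ = (5, 7)
w2 = Lw1 = (45, 74)
w3 = Lw2 = (460, 743)
The requested component of w3 is 460.

460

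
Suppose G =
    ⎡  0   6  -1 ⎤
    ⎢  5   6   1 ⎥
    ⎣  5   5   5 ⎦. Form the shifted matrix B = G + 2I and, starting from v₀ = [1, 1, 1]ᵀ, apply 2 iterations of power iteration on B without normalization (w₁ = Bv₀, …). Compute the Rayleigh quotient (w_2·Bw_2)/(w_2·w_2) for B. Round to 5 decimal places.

B = G + 2I has rows (2, 6, -1); (5, 8, 1); (5, 5, 7)
w1 = Bv₀ = (2·1 + 6·1 + (-1)·1; 5·1 + 8·1 + 1·1; 5·1 + 5·1 + 7·1) = (7, 14, 17)
w2 = Bw1 = (2·7 + 6·14 + (-1)·17; 5·7 + 8·14 + 1·17; 5·7 + 5·14 + 7·17) = (81, 164, 224)
Bw2 = (922, 1941, 2793)
w2·Bw2 = 1018638; w2·w2 = 83633; μ ≈ 1018638/83633 = 12.17986

μ ≈ 12.17986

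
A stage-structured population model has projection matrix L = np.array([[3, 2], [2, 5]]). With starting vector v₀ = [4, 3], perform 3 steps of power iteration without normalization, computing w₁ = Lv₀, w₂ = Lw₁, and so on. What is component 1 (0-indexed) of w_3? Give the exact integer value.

w1 = Lv₀ = (18, 23)
w2 = Lw1 = (100, 151)
w3 = Lw2 = (602, 955)
The requested component of w3 is 955.

955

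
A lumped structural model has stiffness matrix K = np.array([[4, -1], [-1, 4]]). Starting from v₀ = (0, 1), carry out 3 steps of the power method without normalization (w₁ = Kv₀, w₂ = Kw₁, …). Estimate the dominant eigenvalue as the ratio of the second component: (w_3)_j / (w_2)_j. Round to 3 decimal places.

w1 = Kv₀ = (-1, 4)
w2 = Kw1 = (-8, 17)
w3 = Kw2 = (-49, 76)
Ratio at component: 76 / 17 = 4.471

4.471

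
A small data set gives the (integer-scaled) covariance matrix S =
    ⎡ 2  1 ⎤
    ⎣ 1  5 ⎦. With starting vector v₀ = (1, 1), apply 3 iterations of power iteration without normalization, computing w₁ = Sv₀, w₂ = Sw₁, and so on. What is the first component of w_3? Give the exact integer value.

57

w1 = Sv₀ = (2·1 + 1·1; 1·1 + 5·1) = (3, 6)
w2 = Sw1 = (2·3 + 1·6; 1·3 + 5·6) = (12, 33)
w3 = Sw2 = (57, 177)
The requested component of w3 is 57.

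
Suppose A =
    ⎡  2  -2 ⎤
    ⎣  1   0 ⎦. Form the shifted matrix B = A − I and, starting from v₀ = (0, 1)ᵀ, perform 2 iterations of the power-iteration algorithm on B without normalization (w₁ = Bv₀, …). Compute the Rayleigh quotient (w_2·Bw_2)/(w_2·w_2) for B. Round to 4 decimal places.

-1.0000

B = A − I has rows (1, -2); (1, -1)
w1 = Bv₀ = (-2, -1)
w2 = Bw1 = (0, -1)
Bw2 = (2, 1)
w2·Bw2 = -1; w2·w2 = 1; μ ≈ -1/1 = -1.0000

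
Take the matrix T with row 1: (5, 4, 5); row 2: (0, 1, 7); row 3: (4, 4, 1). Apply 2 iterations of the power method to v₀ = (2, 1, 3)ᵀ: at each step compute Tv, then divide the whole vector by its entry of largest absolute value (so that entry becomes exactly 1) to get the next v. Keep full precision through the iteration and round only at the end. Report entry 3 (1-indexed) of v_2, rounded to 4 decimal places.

0.7110

Tv0 = (29.00000, 22.00000, 15.00000); divide by 29.00000 → v1 = (1.00000, 0.75862, 0.51724)
Tv1 = (10.62069, 4.37931, 7.55172); divide by 10.62069 → v2 = (1.00000, 0.41234, 0.71104)
Requested entry of v2: 219/308 = 0.7110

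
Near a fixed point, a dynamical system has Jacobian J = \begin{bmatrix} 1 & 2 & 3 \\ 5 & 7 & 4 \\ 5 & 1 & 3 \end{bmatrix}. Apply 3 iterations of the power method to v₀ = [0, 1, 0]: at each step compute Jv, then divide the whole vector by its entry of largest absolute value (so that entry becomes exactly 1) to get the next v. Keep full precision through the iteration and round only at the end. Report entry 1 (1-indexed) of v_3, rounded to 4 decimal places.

0.3328

Jv0 = (2.00000, 7.00000, 1.00000); divide by 7.00000 → v1 = (0.28571, 1.00000, 0.14286)
Jv1 = (2.71429, 9.00000, 2.85714); divide by 9.00000 → v2 = (0.30159, 1.00000, 0.31746)
Jv2 = (3.25397, 9.77778, 3.46032); divide by 9.77778 → v3 = (0.33279, 1.00000, 0.35390)
Requested entry of v3: 205/616 = 0.3328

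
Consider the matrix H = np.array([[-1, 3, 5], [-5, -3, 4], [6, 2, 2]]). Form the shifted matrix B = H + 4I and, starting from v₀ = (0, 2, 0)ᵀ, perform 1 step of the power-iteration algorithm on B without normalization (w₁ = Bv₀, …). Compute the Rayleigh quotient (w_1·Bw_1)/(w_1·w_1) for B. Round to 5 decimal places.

B = H + 4I has rows (3, 3, 5); (-5, 1, 4); (6, 2, 6)
w1 = Bv₀ = (3·0 + 3·2 + 5·0; (-5)·0 + 1·2 + 4·0; 6·0 + 2·2 + 6·0) = (6, 2, 4)
Bw1 = (44, -12, 64)
w1·Bw1 = 496; w1·w1 = 56; μ ≈ 496/56 = 8.85714

μ ≈ 8.85714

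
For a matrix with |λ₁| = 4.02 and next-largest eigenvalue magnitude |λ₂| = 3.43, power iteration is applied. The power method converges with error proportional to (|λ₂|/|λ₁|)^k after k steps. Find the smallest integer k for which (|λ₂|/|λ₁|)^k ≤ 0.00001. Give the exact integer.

|λ₂/λ₁| = 3.43/4.02 = 0.85323
Need k ≥ ln(0.00001) / ln(0.85323) = -11.5129 / -0.1587 ≈ 72.535
Smallest integer k satisfying the bound: 73

73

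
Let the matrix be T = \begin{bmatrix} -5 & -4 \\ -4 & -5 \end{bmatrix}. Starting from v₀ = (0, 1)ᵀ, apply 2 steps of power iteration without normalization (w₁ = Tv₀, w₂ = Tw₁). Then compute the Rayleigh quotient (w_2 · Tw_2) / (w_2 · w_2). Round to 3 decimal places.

w1 = Tv₀ = ((-5)·0 + (-4)·1; (-4)·0 + (-5)·1) = (-4, -5)
w2 = Tw1 = ((-5)·(-4) + (-4)·(-5); (-4)·(-4) + (-5)·(-5)) = (40, 41)
Tw2 = (-364, -365)
w2·Tw2 = 40·(-364) + 41·(-365) = -29525; w2·w2 = 40·40 + 41·41 = 3281
λ ≈ -29525/3281 = -8.999

λ ≈ -8.999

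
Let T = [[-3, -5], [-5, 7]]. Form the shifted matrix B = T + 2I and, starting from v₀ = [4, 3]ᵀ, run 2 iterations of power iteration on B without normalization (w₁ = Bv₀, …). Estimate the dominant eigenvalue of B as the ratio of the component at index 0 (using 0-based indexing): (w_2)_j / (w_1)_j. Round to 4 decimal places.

μ ≈ 0.8421

B = T + 2I has rows (-1, -5); (-5, 9)
w1 = Bv₀ = (-19, 7)
w2 = Bw1 = (-16, 158)
Ratio: -16/-19 = 0.8421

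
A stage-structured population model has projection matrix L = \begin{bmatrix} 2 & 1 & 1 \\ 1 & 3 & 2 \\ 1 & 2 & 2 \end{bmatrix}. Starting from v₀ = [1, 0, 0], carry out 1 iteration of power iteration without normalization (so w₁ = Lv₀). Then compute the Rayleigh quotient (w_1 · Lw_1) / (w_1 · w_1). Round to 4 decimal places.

w1 = Lv₀ = (2, 1, 1)
Lw1 = (6, 7, 6)
w1·Lw1 = 2·6 + 1·7 + 1·6 = 25; w1·w1 = 2·2 + 1·1 + 1·1 = 6
λ ≈ 25/6 = 4.1667

4.1667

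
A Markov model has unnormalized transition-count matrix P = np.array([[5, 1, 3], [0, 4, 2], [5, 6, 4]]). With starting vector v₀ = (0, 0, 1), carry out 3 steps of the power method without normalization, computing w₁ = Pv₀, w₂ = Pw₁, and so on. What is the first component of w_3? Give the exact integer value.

290

w1 = Pv₀ = (5·0 + 1·0 + 3·1; 0·0 + 4·0 + 2·1; 5·0 + 6·0 + 4·1) = (3, 2, 4)
w2 = Pw1 = (5·3 + 1·2 + 3·4; 0·3 + 4·2 + 2·4; 5·3 + 6·2 + 4·4) = (29, 16, 43)
w3 = Pw2 = (290, 150, 413)
The requested component of w3 is 290.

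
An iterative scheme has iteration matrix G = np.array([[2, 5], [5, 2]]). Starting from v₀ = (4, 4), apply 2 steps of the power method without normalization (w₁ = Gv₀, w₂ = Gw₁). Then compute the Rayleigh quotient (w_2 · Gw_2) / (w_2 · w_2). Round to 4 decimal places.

w1 = Gv₀ = (2·4 + 5·4; 5·4 + 2·4) = (28, 28)
w2 = Gw1 = (2·28 + 5·28; 5·28 + 2·28) = (196, 196)
Gw2 = (1372, 1372)
w2·Gw2 = 196·1372 + 196·1372 = 537824; w2·w2 = 196·196 + 196·196 = 76832
λ ≈ 537824/76832 = 7.0000

λ ≈ 7.0000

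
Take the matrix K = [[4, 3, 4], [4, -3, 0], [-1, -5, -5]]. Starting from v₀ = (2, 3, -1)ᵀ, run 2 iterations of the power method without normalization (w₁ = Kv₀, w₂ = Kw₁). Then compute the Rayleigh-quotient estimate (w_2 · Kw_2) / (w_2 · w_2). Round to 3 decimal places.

λ ≈ -6.344

w1 = Kv₀ = (4·2 + 3·3 + 4·(-1); 4·2 + (-3)·3 + 0·(-1); (-1)·2 + (-5)·3 + (-5)·(-1)) = (13, -1, -12)
w2 = Kw1 = (4·13 + 3·(-1) + 4·(-12); 4·13 + (-3)·(-1) + 0·(-12); (-1)·13 + (-5)·(-1) + (-5)·(-12)) = (1, 55, 52)
Kw2 = (377, -161, -536)
w2·Kw2 = 1·377 + 55·(-161) + 52·(-536) = -36350; w2·w2 = 1·1 + 55·55 + 52·52 = 5730
λ ≈ -36350/5730 = -6.344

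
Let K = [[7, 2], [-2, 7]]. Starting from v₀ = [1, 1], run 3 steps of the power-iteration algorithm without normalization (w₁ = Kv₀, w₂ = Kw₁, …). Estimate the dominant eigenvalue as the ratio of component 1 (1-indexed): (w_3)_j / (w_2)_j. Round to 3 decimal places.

w1 = Kv₀ = (9, 5)
w2 = Kw1 = (73, 17)
w3 = Kw2 = (545, -27)
Ratio at component: 545 / 73 = 7.466

λ ≈ 7.466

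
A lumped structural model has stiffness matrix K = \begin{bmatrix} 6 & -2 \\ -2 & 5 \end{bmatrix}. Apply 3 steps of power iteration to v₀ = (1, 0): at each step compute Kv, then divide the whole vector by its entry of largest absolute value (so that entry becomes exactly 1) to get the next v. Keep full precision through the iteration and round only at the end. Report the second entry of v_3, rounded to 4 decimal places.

-0.6690

Kv0 = (6.00000, -2.00000); divide by 6.00000 → v1 = (1.00000, -0.33333)
Kv1 = (6.66667, -3.66667); divide by 6.66667 → v2 = (1.00000, -0.55000)
Kv2 = (7.10000, -4.75000); divide by 7.10000 → v3 = (1.00000, -0.66901)
Requested entry of v3: -190/284 = -0.6690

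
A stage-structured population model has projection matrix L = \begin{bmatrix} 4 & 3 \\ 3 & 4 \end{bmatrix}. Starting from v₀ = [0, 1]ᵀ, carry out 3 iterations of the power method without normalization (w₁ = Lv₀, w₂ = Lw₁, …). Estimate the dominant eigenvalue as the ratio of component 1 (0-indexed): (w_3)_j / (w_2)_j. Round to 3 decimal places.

λ ≈ 6.880

w1 = Lv₀ = (4·0 + 3·1; 3·0 + 4·1) = (3, 4)
w2 = Lw1 = (4·3 + 3·4; 3·3 + 4·4) = (24, 25)
w3 = Lw2 = (171, 172)
Ratio at component: 172 / 25 = 6.880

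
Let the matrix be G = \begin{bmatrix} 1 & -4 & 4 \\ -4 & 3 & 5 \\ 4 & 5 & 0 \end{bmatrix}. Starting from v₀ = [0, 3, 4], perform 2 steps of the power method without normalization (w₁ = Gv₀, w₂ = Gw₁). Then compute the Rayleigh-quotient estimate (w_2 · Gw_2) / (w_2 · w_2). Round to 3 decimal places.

5.916

w1 = Gv₀ = (1·0 + (-4)·3 + 4·4; (-4)·0 + 3·3 + 5·4; 4·0 + 5·3 + 0·4) = (4, 29, 15)
w2 = Gw1 = (1·4 + (-4)·29 + 4·15; (-4)·4 + 3·29 + 5·15; 4·4 + 5·29 + 0·15) = (-52, 146, 161)
Gw2 = (8, 1451, 522)
w2·Gw2 = (-52)·8 + 146·1451 + 161·522 = 295472; w2·w2 = (-52)·(-52) + 146·146 + 161·161 = 49941
λ ≈ 295472/49941 = 5.916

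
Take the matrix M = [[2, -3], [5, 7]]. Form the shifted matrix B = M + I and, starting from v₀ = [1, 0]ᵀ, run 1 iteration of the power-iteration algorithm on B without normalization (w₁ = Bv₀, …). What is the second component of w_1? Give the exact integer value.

5

B = M + I has rows (3, -3); (5, 8)
w1 = Bv₀ = (3, 5)
Requested component of w1: 5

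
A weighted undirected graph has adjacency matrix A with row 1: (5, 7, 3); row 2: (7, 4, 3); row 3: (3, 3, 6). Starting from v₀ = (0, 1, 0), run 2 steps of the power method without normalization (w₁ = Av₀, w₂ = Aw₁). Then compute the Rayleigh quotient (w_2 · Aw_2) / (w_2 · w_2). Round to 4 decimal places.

w1 = Av₀ = (5·0 + 7·1 + 3·0; 7·0 + 4·1 + 3·0; 3·0 + 3·1 + 6·0) = (7, 4, 3)
w2 = Aw1 = (5·7 + 7·4 + 3·3; 7·7 + 4·4 + 3·3; 3·7 + 3·4 + 6·3) = (72, 74, 51)
Aw2 = (1031, 953, 744)
w2·Aw2 = 72·1031 + 74·953 + 51·744 = 182698; w2·w2 = 72·72 + 74·74 + 51·51 = 13261
λ ≈ 182698/13261 = 13.7771

λ ≈ 13.7771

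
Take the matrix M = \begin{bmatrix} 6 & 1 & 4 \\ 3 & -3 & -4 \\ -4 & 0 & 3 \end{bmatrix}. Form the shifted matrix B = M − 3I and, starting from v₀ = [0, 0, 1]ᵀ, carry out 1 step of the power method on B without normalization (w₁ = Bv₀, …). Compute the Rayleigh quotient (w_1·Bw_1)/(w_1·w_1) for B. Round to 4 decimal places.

B = M − 3I has rows (3, 1, 4); (3, -6, -4); (-4, 0, 0)
w1 = Bv₀ = (3·0 + 1·0 + 4·1; 3·0 + (-6)·0 + (-4)·1; (-4)·0 + 0·0 + 0·1) = (4, -4, 0)
Bw1 = (8, 36, -16)
w1·Bw1 = -112; w1·w1 = 32; μ ≈ -112/32 = -3.5000

μ ≈ -3.5000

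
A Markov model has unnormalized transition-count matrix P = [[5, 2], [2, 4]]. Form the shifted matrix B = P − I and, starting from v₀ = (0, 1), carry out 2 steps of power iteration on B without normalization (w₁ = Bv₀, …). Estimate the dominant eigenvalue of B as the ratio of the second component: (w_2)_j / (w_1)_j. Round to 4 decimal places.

μ ≈ 4.3333

B = P − I has rows (4, 2); (2, 3)
w1 = Bv₀ = (4·0 + 2·1; 2·0 + 3·1) = (2, 3)
w2 = Bw1 = (4·2 + 2·3; 2·2 + 3·3) = (14, 13)
Ratio: 13/3 = 4.3333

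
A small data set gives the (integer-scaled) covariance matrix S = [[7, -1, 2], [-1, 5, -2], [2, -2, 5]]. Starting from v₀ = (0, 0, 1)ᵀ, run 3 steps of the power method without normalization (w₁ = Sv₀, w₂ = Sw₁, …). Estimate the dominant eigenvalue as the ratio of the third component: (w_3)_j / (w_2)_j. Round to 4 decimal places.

7.9091

w1 = Sv₀ = (2, -2, 5)
w2 = Sw1 = (26, -22, 33)
w3 = Sw2 = (270, -202, 261)
Ratio at component: 261 / 33 = 7.9091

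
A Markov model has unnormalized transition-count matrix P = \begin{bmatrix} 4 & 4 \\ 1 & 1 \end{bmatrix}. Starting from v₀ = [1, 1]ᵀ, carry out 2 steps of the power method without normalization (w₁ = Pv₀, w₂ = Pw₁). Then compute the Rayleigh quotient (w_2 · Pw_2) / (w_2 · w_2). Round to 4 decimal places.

λ ≈ 5.0000

w1 = Pv₀ = (8, 2)
w2 = Pw1 = (40, 10)
Pw2 = (200, 50)
w2·Pw2 = 40·200 + 10·50 = 8500; w2·w2 = 40·40 + 10·10 = 1700
λ ≈ 8500/1700 = 5.0000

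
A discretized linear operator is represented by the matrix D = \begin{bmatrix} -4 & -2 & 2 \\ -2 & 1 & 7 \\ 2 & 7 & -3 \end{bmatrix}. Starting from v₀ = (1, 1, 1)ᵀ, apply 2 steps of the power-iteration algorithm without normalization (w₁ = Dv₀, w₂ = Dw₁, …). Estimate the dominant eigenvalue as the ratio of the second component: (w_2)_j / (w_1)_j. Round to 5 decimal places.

w1 = Dv₀ = (-4, 6, 6)
w2 = Dw1 = (16, 56, 16)
Ratio at component: 56 / 6 = 9.33333

9.33333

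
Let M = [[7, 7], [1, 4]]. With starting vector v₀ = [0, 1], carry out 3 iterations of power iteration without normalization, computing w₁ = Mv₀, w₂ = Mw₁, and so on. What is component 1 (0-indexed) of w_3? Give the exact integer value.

w1 = Mv₀ = (7·0 + 7·1; 1·0 + 4·1) = (7, 4)
w2 = Mw1 = (7·7 + 7·4; 1·7 + 4·4) = (77, 23)
w3 = Mw2 = (700, 169)
The requested component of w3 is 169.

169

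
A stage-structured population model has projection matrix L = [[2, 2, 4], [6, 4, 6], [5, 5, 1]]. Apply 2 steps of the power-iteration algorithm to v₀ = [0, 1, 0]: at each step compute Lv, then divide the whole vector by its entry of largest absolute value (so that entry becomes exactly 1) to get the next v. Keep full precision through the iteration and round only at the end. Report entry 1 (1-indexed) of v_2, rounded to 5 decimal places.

0.55172

Lv0 = (2.000000, 4.000000, 5.000000); divide by 5.000000 → v1 = (0.400000, 0.800000, 1.000000)
Lv1 = (6.400000, 11.600000, 7.000000); divide by 11.600000 → v2 = (0.551724, 1.000000, 0.603448)
Requested entry of v2: 32/58 = 0.55172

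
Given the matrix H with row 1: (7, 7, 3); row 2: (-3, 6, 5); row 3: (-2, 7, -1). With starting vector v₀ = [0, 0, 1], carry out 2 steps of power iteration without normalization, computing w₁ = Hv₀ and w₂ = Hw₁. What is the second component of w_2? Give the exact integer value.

16

w1 = Hv₀ = (3, 5, -1)
w2 = Hw1 = (53, 16, 30)
The requested component of w2 is 16.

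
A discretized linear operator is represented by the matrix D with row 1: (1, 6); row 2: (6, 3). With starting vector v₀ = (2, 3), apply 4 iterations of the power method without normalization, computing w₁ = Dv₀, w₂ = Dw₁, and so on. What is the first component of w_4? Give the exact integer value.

w1 = Dv₀ = (1·2 + 6·3; 6·2 + 3·3) = (20, 21)
w2 = Dw1 = (1·20 + 6·21; 6·20 + 3·21) = (146, 183)
w3 = Dw2 = (1244, 1425)
w4 = Dw3 = (9794, 11739)
The requested component of w4 is 9794.

9794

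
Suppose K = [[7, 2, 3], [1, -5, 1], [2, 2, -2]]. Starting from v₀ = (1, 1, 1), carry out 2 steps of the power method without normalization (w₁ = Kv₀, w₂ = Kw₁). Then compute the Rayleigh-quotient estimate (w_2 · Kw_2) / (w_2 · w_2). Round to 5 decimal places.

7.31509

w1 = Kv₀ = (7·1 + 2·1 + 3·1; 1·1 + (-5)·1 + 1·1; 2·1 + 2·1 + (-2)·1) = (12, -3, 2)
w2 = Kw1 = (7·12 + 2·(-3) + 3·2; 1·12 + (-5)·(-3) + 1·2; 2·12 + 2·(-3) + (-2)·2) = (84, 29, 14)
Kw2 = (688, -47, 198)
w2·Kw2 = 84·688 + 29·(-47) + 14·198 = 59201; w2·w2 = 84·84 + 29·29 + 14·14 = 8093
λ ≈ 59201/8093 = 7.31509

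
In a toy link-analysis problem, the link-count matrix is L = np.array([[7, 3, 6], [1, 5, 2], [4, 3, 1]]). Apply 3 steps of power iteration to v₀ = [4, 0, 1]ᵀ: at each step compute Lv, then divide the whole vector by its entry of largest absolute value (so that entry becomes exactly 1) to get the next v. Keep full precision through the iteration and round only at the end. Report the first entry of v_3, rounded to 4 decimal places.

Lv0 = (34.00000, 6.00000, 17.00000); divide by 34.00000 → v1 = (1.00000, 0.17647, 0.50000)
Lv1 = (10.52941, 2.88235, 5.02941); divide by 10.52941 → v2 = (1.00000, 0.27374, 0.47765)
Lv2 = (10.68715, 3.32402, 5.29888); divide by 10.68715 → v3 = (1.00000, 0.31103, 0.49582)
Requested entry of v3: 3826/3826 = 1.0000

1.0000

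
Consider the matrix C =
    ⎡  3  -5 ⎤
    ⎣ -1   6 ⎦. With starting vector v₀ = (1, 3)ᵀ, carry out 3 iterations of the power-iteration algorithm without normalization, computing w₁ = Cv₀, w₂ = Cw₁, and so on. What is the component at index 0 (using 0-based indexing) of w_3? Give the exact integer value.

-933

w1 = Cv₀ = (-12, 17)
w2 = Cw1 = (-121, 114)
w3 = Cw2 = (-933, 805)
The requested component of w3 is -933.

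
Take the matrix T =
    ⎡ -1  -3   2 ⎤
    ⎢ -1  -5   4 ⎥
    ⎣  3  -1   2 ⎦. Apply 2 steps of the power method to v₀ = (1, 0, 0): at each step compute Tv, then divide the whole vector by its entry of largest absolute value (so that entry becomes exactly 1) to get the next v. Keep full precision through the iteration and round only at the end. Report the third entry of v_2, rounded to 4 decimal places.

0.2222

Tv0 = (-1.00000, -1.00000, 3.00000); divide by 3.00000 → v1 = (-0.33333, -0.33333, 1.00000)
Tv1 = (3.33333, 6.00000, 1.33333); divide by 6.00000 → v2 = (0.55556, 1.00000, 0.22222)
Requested entry of v2: 4/18 = 0.2222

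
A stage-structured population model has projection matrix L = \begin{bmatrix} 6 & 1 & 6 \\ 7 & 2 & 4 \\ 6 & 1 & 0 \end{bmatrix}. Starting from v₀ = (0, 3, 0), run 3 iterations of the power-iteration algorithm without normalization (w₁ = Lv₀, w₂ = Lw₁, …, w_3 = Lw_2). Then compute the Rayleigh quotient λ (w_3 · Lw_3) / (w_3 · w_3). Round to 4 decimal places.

λ ≈ 10.9253

w1 = Lv₀ = (6·0 + 1·3 + 6·0; 7·0 + 2·3 + 4·0; 6·0 + 1·3 + 0·0) = (3, 6, 3)
w2 = Lw1 = (6·3 + 1·6 + 6·3; 7·3 + 2·6 + 4·3; 6·3 + 1·6 + 0·3) = (42, 45, 24)
w3 = Lw2 = (441, 480, 297)
Lw3 = (4908, 5235, 3126)
w3·Lw3 = 441·4908 + 480·5235 + 297·3126 = 5605650; w3·w3 = 441·441 + 480·480 + 297·297 = 513090
λ ≈ 5605650/513090 = 10.9253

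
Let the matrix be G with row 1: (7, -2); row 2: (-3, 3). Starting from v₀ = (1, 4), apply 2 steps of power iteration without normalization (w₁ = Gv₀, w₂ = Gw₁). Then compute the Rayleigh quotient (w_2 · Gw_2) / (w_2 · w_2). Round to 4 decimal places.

w1 = Gv₀ = (7·1 + (-2)·4; (-3)·1 + 3·4) = (-1, 9)
w2 = Gw1 = (7·(-1) + (-2)·9; (-3)·(-1) + 3·9) = (-25, 30)
Gw2 = (-235, 165)
w2·Gw2 = (-25)·(-235) + 30·165 = 10825; w2·w2 = (-25)·(-25) + 30·30 = 1525
λ ≈ 10825/1525 = 7.0984

λ ≈ 7.0984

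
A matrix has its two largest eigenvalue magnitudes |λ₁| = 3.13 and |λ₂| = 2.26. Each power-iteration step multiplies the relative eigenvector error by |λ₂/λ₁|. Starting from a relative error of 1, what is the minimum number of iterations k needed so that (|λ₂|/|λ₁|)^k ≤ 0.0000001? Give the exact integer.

|λ₂/λ₁| = 2.26/3.13 = 0.72204
Need k ≥ ln(0.0000001) / ln(0.72204) = -16.1181 / -0.3257 ≈ 49.492
Smallest integer k satisfying the bound: 50

50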